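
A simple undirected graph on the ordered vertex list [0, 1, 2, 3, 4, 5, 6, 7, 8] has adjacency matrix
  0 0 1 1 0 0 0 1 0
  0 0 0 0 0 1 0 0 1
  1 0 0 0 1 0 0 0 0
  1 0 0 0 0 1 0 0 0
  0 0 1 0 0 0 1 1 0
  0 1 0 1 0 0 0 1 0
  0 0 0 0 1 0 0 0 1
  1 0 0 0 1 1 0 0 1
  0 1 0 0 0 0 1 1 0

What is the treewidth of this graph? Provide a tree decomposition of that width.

Every bag has size at most 4, so the width is 4 − 1 = 3 and tw(G) ≤ 3. For the lower bound: the 4 vertex sets {1,3,5}, {0}, {7}, {2,4,6,8} are disjoint, each induces a connected subgraph, and every pair is joined by at least one edge of G. Contracting each set to a single vertex therefore yields K_{4} as a minor, and since treewidth is minor-monotone, tw(G) ≥ tw(K_{4}) = 3. Hence tw(G) = 3 exactly.

Treewidth 3.
One optimal decomposition is:
Bags: B1 = {0, 1, 3, 5}  B2 = {0, 1, 5, 7}  B3 = {0, 1, 7, 8}  B4 = {0, 2, 7, 8}  B5 = {2, 4, 7, 8}  B6 = {2, 4, 6, 8}
Tree: B1–B2, B2–B3, B3–B4, B4–B5, B5–B6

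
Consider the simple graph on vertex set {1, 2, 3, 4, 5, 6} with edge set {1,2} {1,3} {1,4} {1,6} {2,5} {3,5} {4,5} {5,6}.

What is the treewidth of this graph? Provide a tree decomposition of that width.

Treewidth 2.
One such decomposition:
Bags: B1 = {1, 4, 5}  B2 = {1, 5, 6}  B3 = {1, 3, 5}  B4 = {1, 2, 5}
Tree: B1–B2, B2–B3, B3–B4

The largest bag has 3 vertices, giving width 2; this decomposition certifies tw(G) ≤ 2. The edges 4–1–6–5–4 form a cycle, so G is not a tree and its treewidth is at least 2. Hence tw(G) = 2 exactly.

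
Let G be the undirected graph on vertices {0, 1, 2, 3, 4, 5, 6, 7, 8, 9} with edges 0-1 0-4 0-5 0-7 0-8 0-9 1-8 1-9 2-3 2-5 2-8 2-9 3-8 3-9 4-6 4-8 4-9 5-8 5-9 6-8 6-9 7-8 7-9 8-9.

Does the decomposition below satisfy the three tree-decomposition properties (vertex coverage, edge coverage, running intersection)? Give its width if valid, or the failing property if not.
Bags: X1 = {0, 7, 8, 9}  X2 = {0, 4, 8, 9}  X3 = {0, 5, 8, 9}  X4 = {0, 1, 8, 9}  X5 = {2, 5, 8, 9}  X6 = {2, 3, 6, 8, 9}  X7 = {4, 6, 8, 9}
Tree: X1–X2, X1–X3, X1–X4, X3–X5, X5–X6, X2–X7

No — bags containing vertex 6 are not connected in the tree.

A tree decomposition must satisfy three properties: every vertex lies in some bag; for every edge, both endpoints lie together in some bag; and for every vertex, the bags containing it form a connected subtree. Here bags containing vertex 6 are not connected in the tree, so the decomposition is invalid.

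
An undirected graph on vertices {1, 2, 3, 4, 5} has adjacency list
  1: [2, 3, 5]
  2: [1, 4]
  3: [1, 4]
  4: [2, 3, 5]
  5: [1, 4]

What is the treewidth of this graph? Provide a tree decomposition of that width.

Every bag has size at most 3, so the width is 3 − 1 = 2 and tw(G) ≤ 2. The edges 1–5–4–3–1 form a cycle, so G is not a tree and its treewidth is at least 2. The upper and lower bounds meet at 2, so that is the treewidth.

Treewidth 2.
Bags: B1 = {1, 4, 5}  B2 = {1, 3, 4}  B3 = {1, 2, 4}
Tree: B1–B2, B2–B3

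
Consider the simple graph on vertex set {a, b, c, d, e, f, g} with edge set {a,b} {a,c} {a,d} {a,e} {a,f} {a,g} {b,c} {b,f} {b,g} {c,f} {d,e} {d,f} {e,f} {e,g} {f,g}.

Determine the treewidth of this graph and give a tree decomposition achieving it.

The largest bag has 4 vertices, giving width 3; this decomposition certifies tw(G) ≤ 3. For the lower bound, the 4 vertices {a, d, e, f} are pairwise adjacent, and any tree decomposition puts a clique entirely inside one bag — forcing width ≥ 3. The upper and lower bounds meet at 3, so that is the treewidth.

Treewidth 3.
One such decomposition:
Bags: B1 = {a, d, e, f}  B2 = {a, e, f, g}  B3 = {a, b, f, g}  B4 = {a, b, c, f}
Tree: B1–B2, B2–B3, B3–B4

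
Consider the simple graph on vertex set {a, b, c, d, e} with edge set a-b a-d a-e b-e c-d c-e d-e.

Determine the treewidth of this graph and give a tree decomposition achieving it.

Treewidth 2.
Bags: B1 = {c, d, e}  B2 = {a, d, e}  B3 = {a, b, e}
Tree: B1–B2, B2–B3

The largest bag has 3 vertices, giving width 2; this decomposition certifies tw(G) ≤ 2. Conversely, {c, d, e} is a clique of size 3, and the vertices of any clique must share a bag in every tree decomposition; so some bag has ≥ 3 vertices and tw(G) ≥ 2. Combining the bounds, tw(G) = 2.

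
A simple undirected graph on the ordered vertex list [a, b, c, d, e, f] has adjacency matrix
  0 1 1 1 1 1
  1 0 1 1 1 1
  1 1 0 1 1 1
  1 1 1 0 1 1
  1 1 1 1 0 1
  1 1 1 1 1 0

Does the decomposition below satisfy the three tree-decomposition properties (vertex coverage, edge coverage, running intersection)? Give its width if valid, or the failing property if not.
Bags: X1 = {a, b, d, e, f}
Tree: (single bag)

A tree decomposition must satisfy three properties: every vertex lies in some bag; for every edge, both endpoints lie together in some bag; and for every vertex, the bags containing it form a connected subtree. Here vertex c appears in no bag, so the decomposition is invalid.

No — vertex c appears in no bag.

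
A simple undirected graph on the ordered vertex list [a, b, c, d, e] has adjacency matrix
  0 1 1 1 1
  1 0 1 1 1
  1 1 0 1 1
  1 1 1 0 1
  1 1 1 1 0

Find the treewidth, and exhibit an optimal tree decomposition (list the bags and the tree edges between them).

With just one bag of size 5, the width is 5 − 1 = 4, so tw(G) ≤ 4. On the other hand G contains the 5-clique {a, b, c, d, e}. A clique must lie in a single bag of any decomposition, so no decomposition can have width below 4. The upper and lower bounds meet at 4, so that is the treewidth.

Treewidth 4.
Bags: B1 = {a, b, c, d, e}
Tree: (single bag)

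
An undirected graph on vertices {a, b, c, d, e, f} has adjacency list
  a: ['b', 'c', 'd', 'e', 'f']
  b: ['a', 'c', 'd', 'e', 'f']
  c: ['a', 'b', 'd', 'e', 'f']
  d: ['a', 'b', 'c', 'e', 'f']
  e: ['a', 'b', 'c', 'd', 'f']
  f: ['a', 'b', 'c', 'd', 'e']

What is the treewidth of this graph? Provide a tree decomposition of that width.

With just one bag of size 6, the width is 6 − 1 = 5, so tw(G) ≤ 5. Conversely, {a, b, c, d, e, f} is a clique of size 6, and the vertices of any clique must share a bag in every tree decomposition; so some bag has ≥ 6 vertices and tw(G) ≥ 5. The upper and lower bounds meet at 5, so that is the treewidth.

Treewidth 5.
One optimal decomposition is:
Bags: B1 = {a, b, c, d, e, f}
Tree: (single bag)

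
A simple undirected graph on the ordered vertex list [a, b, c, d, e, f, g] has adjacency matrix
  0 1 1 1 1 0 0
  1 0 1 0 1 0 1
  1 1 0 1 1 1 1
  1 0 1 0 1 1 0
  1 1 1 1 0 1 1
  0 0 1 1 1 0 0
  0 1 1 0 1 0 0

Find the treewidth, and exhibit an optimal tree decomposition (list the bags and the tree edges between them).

Treewidth 3.
One such decomposition:
Bags: B1 = {a, c, d, e}  B2 = {a, b, c, e}  B3 = {c, d, e, f}  B4 = {b, c, e, g}
Tree: B1–B2, B1–B3, B2–B4

Every bag has size at most 4, so the width is 4 − 1 = 3 and tw(G) ≤ 3. On the other hand G contains the 4-clique {a, c, d, e}. A clique must lie in a single bag of any decomposition, so no decomposition can have width below 3. The upper and lower bounds meet at 3, so that is the treewidth.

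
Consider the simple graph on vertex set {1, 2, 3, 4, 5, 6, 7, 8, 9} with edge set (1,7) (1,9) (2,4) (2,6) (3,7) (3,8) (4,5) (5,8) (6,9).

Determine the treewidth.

2

A width-2 tree decomposition is:
Bags: B1 = {1, 7, 9}  B2 = {6, 7, 9}  B3 = {2, 6, 7}  B4 = {2, 4, 7}  B5 = {4, 5, 7}  B6 = {5, 7, 8}  B7 = {3, 7, 8}
Tree: B1–B2, B2–B3, B3–B4, B4–B5, B5–B6, B6–B7
Every bag has size at most 3, so the width is 3 − 1 = 2 and tw(G) ≤ 2. For the lower bound, G contains the cycle 7–1–9–6–2–4–5–8–3–7, so G is not a forest; only forests have treewidth ≤ 1, hence tw(G) ≥ 2. The upper and lower bounds meet at 2, so that is the treewidth.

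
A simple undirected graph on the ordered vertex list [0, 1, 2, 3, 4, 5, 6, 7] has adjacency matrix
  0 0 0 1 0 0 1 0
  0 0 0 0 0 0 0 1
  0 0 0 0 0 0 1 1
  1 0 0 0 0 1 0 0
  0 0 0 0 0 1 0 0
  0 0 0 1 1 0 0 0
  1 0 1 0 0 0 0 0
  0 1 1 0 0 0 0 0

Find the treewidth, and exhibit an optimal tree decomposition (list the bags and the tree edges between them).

Treewidth 1.
Bags: B1 = {4, 5}  B2 = {3, 5}  B3 = {0, 3}  B4 = {0, 6}  B5 = {2, 6}  B6 = {2, 7}  B7 = {1, 7}
Tree: B1–B2, B2–B3, B3–B4, B4–B5, B5–B6, B6–B7

The largest bag has 2 vertices, giving width 1; this decomposition certifies tw(G) ≤ 1. Any graph with an edge has treewidth ≥ 1, and G has the edge 4–5. The upper and lower bounds meet at 1, so that is the treewidth.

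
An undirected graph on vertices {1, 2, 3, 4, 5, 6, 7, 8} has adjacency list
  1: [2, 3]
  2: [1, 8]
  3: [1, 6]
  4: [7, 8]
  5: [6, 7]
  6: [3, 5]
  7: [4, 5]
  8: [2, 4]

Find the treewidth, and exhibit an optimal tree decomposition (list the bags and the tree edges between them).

Each bag holds 3 vertices, so the decomposition has width 2, which upper-bounds the treewidth. The edges 5–7–4–8–2–1–3–6–5 form a cycle, so G is not a tree and its treewidth is at least 2. The upper and lower bounds meet at 2, so that is the treewidth.

Treewidth 2.
Bags: B1 = {4, 5, 7}  B2 = {4, 5, 8}  B3 = {2, 5, 8}  B4 = {1, 2, 5}  B5 = {1, 3, 5}  B6 = {3, 5, 6}
Tree: B1–B2, B2–B3, B3–B4, B4–B5, B5–B6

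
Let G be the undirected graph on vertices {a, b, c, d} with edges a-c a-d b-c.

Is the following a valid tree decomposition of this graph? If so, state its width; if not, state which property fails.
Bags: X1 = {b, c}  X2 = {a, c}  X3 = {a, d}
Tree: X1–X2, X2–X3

Yes; width 1.

Every vertex of G appears in some bag (union = {a, b, c, d}); every edge is covered by a bag; and for each vertex v the set of bags containing v is connected in the bag tree. The decomposition is therefore valid. The largest bag has 2 vertices, so the width is 1.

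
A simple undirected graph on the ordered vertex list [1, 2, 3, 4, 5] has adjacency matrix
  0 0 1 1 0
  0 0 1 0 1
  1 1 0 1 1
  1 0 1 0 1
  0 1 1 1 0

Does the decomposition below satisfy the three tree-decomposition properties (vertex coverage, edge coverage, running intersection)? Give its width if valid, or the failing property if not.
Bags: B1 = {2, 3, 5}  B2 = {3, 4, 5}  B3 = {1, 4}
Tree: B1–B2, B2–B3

A tree decomposition must satisfy three properties: every vertex lies in some bag; for every edge, both endpoints lie together in some bag; and for every vertex, the bags containing it form a connected subtree. Here edge (3,1) lies in no bag, so the decomposition is invalid.

No — edge (3,1) lies in no bag.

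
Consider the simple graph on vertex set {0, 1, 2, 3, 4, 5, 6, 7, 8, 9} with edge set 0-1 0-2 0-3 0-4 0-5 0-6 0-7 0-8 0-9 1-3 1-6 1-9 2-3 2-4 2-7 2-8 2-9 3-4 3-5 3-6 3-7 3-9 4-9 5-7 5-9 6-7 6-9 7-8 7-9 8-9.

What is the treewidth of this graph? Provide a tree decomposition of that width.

Each bag holds 5 vertices, so the decomposition has width 4, which upper-bounds the treewidth. On the other hand G contains the 5-clique {0, 2, 7, 8, 9}. A clique must lie in a single bag of any decomposition, so no decomposition can have width below 4. Combining the bounds, tw(G) = 4.

Treewidth 4.
One such decomposition:
Bags: B1 = {0, 3, 6, 7, 9}  B2 = {0, 2, 3, 7, 9}  B3 = {0, 3, 5, 7, 9}  B4 = {0, 2, 3, 4, 9}  B5 = {0, 2, 7, 8, 9}  B6 = {0, 1, 3, 6, 9}
Tree: B1–B2, B1–B3, B2–B4, B2–B5, B1–B6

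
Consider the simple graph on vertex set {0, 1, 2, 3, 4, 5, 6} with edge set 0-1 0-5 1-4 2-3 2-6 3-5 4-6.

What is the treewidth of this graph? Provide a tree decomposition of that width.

The largest bag has 3 vertices, giving width 2; this decomposition certifies tw(G) ≤ 2. The edges 3–2–6–4–1–0–5–3 form a cycle, so G is not a tree and its treewidth is at least 2. Hence tw(G) = 2 exactly.

Treewidth 2.
Bags: B1 = {2, 3, 6}  B2 = {3, 4, 6}  B3 = {1, 3, 4}  B4 = {0, 1, 3}  B5 = {0, 3, 5}
Tree: B1–B2, B2–B3, B3–B4, B4–B5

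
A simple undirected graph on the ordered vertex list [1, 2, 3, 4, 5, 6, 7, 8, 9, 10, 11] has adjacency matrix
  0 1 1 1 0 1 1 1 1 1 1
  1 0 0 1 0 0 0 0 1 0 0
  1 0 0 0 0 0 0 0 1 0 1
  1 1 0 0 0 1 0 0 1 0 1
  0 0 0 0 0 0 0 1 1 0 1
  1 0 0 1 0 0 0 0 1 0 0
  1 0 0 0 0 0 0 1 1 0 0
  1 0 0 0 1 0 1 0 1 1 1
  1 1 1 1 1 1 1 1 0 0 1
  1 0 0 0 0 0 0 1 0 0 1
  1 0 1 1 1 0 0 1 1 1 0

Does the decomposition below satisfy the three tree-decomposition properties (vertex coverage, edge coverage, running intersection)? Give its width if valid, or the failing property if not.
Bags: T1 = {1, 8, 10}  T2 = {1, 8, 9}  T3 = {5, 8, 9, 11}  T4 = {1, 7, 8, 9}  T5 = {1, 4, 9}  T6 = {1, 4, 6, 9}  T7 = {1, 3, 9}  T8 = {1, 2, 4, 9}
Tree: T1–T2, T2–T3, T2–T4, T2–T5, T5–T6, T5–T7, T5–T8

A tree decomposition must satisfy three properties: every vertex lies in some bag; for every edge, both endpoints lie together in some bag; and for every vertex, the bags containing it form a connected subtree. Here edge (10,11) lies in no bag, so the decomposition is invalid.

No — edge (10,11) lies in no bag.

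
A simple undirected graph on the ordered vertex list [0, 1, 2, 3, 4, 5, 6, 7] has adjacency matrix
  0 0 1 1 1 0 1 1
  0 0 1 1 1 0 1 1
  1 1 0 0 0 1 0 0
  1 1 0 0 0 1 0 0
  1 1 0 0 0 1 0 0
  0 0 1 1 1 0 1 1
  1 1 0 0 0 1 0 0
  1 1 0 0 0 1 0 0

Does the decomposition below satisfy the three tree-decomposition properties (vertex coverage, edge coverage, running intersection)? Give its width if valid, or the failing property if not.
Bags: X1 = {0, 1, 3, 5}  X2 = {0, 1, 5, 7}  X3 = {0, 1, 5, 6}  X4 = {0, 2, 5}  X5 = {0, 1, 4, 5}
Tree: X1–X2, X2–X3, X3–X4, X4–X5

A tree decomposition must satisfy three properties: every vertex lies in some bag; for every edge, both endpoints lie together in some bag; and for every vertex, the bags containing it form a connected subtree. Here edge (1,2) lies in no bag, so the decomposition is invalid.

No — edge (1,2) lies in no bag.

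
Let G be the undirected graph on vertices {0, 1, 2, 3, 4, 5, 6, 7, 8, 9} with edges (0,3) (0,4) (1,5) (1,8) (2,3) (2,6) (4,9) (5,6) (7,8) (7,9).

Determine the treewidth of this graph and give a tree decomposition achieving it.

Treewidth 2.
One optimal decomposition is:
Bags: B1 = {1, 5, 8}  B2 = {5, 6, 8}  B3 = {2, 6, 8}  B4 = {2, 3, 8}  B5 = {0, 3, 8}  B6 = {0, 4, 8}  B7 = {4, 8, 9}  B8 = {7, 8, 9}
Tree: B1–B2, B2–B3, B3–B4, B4–B5, B5–B6, B6–B7, B7–B8

The largest bag has 3 vertices, giving width 2; this decomposition certifies tw(G) ≤ 2. The edges 8–1–5–6–2–3–0–4–9–7–8 form a cycle, so G is not a tree and its treewidth is at least 2. The upper and lower bounds meet at 2, so that is the treewidth.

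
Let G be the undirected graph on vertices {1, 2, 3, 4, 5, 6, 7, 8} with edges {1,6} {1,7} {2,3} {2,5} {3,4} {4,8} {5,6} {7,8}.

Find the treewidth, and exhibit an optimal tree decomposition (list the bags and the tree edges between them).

Each bag holds 3 vertices, so the decomposition has width 2, which upper-bounds the treewidth. The edges 2–5–6–1–7–8–4–3–2 form a cycle, so G is not a tree and its treewidth is at least 2. Hence tw(G) = 2 exactly.

Treewidth 2.
Bags: B1 = {2, 5, 6}  B2 = {1, 2, 6}  B3 = {1, 2, 7}  B4 = {2, 7, 8}  B5 = {2, 4, 8}  B6 = {2, 3, 4}
Tree: B1–B2, B2–B3, B3–B4, B4–B5, B5–B6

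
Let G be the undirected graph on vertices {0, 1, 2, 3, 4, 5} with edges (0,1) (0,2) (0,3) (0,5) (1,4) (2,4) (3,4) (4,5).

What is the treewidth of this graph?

A width-2 tree decomposition is:
Bags: B1 = {0, 3, 4}  B2 = {0, 1, 4}  B3 = {0, 2, 4}  B4 = {0, 4, 5}
Tree: B1–B2, B2–B3, B3–B4
Every bag has size at most 3, so the width is 3 − 1 = 2 and tw(G) ≤ 2. The edges 3–0–1–4–3 form a cycle, so G is not a tree and its treewidth is at least 2. Hence tw(G) = 2 exactly.

2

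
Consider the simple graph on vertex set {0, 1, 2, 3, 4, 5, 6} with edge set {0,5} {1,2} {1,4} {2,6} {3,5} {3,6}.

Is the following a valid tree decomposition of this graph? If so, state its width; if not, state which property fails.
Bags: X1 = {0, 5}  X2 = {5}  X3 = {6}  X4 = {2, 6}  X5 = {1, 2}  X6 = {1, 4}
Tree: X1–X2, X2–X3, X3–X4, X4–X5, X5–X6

No — vertex 3 appears in no bag.

A tree decomposition must satisfy three properties: every vertex lies in some bag; for every edge, both endpoints lie together in some bag; and for every vertex, the bags containing it form a connected subtree. Here vertex 3 appears in no bag, so the decomposition is invalid.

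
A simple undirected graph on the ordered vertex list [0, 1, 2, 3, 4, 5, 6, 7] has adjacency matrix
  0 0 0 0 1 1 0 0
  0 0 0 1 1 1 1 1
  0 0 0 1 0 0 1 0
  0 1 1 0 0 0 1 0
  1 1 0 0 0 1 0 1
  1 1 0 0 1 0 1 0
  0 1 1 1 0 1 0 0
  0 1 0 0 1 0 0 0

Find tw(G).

2

A width-2 tree decomposition is:
Bags: B1 = {1, 4, 5}  B2 = {1, 4, 7}  B3 = {1, 5, 6}  B4 = {1, 3, 6}  B5 = {2, 3, 6}  B6 = {0, 4, 5}
Tree: B1–B2, B1–B3, B3–B4, B4–B5, B1–B6
Each bag holds 3 vertices, so the decomposition has width 2, which upper-bounds the treewidth. For the lower bound, the 3 vertices {0, 4, 5} are pairwise adjacent, and any tree decomposition puts a clique entirely inside one bag — forcing width ≥ 2. Hence tw(G) = 2 exactly.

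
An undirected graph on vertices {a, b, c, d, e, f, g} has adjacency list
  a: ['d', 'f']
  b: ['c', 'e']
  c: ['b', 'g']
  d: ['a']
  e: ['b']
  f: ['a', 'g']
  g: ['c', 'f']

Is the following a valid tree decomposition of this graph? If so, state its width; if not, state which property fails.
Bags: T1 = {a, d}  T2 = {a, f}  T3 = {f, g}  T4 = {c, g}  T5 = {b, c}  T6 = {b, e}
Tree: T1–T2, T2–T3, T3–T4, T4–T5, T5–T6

Checking the three conditions: (i) the bags cover all of {a, b, c, d, e, f, g}; (ii) for each edge, some bag contains both endpoints; (iii) the bags containing any fixed vertex form a subtree. All hold, so the decomposition is valid with width 2 − 1 = 1.

Yes; width 1.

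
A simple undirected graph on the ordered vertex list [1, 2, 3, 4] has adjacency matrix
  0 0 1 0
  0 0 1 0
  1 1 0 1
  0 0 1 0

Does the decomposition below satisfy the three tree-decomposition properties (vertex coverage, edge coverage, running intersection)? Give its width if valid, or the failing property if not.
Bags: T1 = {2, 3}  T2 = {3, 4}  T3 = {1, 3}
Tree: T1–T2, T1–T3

Vertex coverage: the bags together contain {1, 2, 3, 4}, the full vertex set. Edge coverage: each edge of G has both endpoints in at least one bag. Running intersection: for every vertex, the bags containing it form a connected subtree. All three properties hold, so this is a valid tree decomposition of width max|bag| − 1 = 1, and hence tw(G) ≤ 1.

Yes; width 1.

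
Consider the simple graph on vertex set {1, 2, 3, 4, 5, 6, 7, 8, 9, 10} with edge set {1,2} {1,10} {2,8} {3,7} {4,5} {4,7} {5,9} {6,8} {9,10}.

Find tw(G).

A width-1 tree decomposition is:
Bags: B1 = {3, 7}  B2 = {4, 7}  B3 = {4, 5}  B4 = {5, 9}  B5 = {9, 10}  B6 = {1, 10}  B7 = {1, 2}  B8 = {2, 8}  B9 = {6, 8}
Tree: B1–B2, B2–B3, B3–B4, B4–B5, B5–B6, B6–B7, B7–B8, B8–B9
Every bag has size at most 2, so the width is 2 − 1 = 1 and tw(G) ≤ 1. G has an edge, so its treewidth is at least 1. Combining the bounds, tw(G) = 1.

1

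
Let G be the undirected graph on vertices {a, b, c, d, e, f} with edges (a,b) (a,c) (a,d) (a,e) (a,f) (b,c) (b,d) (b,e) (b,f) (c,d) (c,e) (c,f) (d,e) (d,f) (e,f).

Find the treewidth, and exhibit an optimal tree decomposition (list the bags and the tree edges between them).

With just one bag of size 6, the width is 6 − 1 = 5, so tw(G) ≤ 5. For the lower bound, the 6 vertices {a, b, c, d, e, f} are pairwise adjacent, and any tree decomposition puts a clique entirely inside one bag — forcing width ≥ 5. Therefore the treewidth is 5.

Treewidth 5.
One optimal decomposition is:
Bags: B1 = {a, b, c, d, e, f}
Tree: (single bag)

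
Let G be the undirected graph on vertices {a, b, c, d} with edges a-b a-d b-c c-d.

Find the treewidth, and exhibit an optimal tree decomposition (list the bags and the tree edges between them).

The largest bag has 3 vertices, giving width 2; this decomposition certifies tw(G) ≤ 2. For the lower bound, G contains the cycle a–d–c–b–a, so G is not a forest; only forests have treewidth ≤ 1, hence tw(G) ≥ 2. The upper and lower bounds meet at 2, so that is the treewidth.

Treewidth 2.
One such decomposition:
Bags: B1 = {a, c, d}  B2 = {a, b, c}
Tree: B1–B2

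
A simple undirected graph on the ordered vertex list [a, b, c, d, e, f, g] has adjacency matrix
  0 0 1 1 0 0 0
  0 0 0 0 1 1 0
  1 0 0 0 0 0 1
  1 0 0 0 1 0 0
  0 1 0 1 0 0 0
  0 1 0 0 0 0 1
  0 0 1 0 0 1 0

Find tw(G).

2

A width-2 tree decomposition is:
Bags: B1 = {a, d, e}  B2 = {a, b, e}  B3 = {a, b, f}  B4 = {a, f, g}  B5 = {a, c, g}
Tree: B1–B2, B2–B3, B3–B4, B4–B5
Each bag holds 3 vertices, so the decomposition has width 2, which upper-bounds the treewidth. Since a–d–e–b–f–g–c–a is a cycle in G, G is not acyclic. Forests are exactly the graphs of treewidth ≤ 1, so tw(G) ≥ 2. Combining the bounds, tw(G) = 2.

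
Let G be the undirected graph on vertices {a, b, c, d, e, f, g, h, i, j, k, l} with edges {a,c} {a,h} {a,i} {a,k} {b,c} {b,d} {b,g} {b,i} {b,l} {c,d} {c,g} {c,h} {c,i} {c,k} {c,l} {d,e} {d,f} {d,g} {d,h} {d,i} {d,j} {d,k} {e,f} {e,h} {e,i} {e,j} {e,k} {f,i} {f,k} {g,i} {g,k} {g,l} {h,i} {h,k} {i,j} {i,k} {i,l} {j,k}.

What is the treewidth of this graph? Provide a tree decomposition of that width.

Every bag has size at most 5, so the width is 5 − 1 = 4 and tw(G) ≤ 4. For the lower bound, the 5 vertices {c, d, g, i, k} are pairwise adjacent, and any tree decomposition puts a clique entirely inside one bag — forcing width ≥ 4. Combining the bounds, tw(G) = 4.

Treewidth 4.
One such decomposition:
Bags: B1 = {c, d, g, i, k}  B2 = {b, c, d, g, i}  B3 = {c, d, h, i, k}  B4 = {d, e, h, i, k}  B5 = {b, c, g, i, l}  B6 = {d, e, f, i, k}  B7 = {a, c, h, i, k}  B8 = {d, e, i, j, k}
Tree: B1–B2, B1–B3, B3–B4, B2–B5, B4–B6, B3–B7, B6–B8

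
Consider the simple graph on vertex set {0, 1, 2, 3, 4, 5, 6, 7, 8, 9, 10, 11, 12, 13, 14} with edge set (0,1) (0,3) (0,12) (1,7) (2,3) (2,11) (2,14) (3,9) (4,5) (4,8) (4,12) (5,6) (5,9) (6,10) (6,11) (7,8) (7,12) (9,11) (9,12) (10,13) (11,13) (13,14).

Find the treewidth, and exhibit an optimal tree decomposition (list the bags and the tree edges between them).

Treewidth 3.
One optimal decomposition is:
Bags: B1 = {1, 4, 7, 8}  B2 = {1, 4, 7, 12}  B3 = {0, 1, 4, 12}  B4 = {0, 4, 5, 12}  B5 = {0, 5, 9, 12}  B6 = {0, 3, 5, 9}  B7 = {3, 5, 6, 9}  B8 = {3, 6, 9, 11}  B9 = {2, 3, 6, 11}  B10 = {2, 6, 10, 11}  B11 = {2, 10, 11, 13}  B12 = {2, 10, 13, 14}
Tree: B1–B2, B2–B3, B3–B4, B4–B5, B5–B6, B6–B7, B7–B8, B8–B9, B9–B10, B10–B11, B11–B12

Each bag holds 4 vertices, so the decomposition has width 3, which upper-bounds the treewidth. For the lower bound: the 4 vertex sets {1,7,8}, {4}, {12}, {0,3,5,9} are disjoint, each induces a connected subgraph, and every pair is joined by at least one edge of G. Contracting each set to a single vertex therefore yields K_{4} as a minor, and since treewidth is minor-monotone, tw(G) ≥ tw(K_{4}) = 3. Combining the bounds, tw(G) = 3.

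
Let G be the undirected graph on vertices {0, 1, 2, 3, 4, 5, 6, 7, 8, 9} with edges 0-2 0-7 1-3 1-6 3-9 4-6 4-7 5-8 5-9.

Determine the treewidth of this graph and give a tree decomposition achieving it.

Every bag has size at most 2, so the width is 2 − 1 = 1 and tw(G) ≤ 1. G has an edge, so its treewidth is at least 1. Combining the bounds, tw(G) = 1.

Treewidth 1.
One such decomposition:
Bags: B1 = {0, 2}  B2 = {0, 7}  B3 = {4, 7}  B4 = {4, 6}  B5 = {1, 6}  B6 = {1, 3}  B7 = {3, 9}  B8 = {5, 9}  B9 = {5, 8}
Tree: B1–B2, B2–B3, B3–B4, B4–B5, B5–B6, B6–B7, B7–B8, B8–B9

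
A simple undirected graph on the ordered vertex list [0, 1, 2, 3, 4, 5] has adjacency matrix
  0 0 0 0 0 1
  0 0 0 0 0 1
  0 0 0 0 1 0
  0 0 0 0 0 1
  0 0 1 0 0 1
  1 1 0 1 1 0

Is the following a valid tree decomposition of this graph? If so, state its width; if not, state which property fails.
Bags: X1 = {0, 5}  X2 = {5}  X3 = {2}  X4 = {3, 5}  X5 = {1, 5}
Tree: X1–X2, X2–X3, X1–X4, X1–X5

No — vertex 4 appears in no bag.

A tree decomposition must satisfy three properties: every vertex lies in some bag; for every edge, both endpoints lie together in some bag; and for every vertex, the bags containing it form a connected subtree. Here vertex 4 appears in no bag, so the decomposition is invalid.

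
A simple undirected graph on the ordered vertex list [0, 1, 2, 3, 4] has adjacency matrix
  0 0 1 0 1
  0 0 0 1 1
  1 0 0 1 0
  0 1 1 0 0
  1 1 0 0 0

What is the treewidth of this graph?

2

A width-2 tree decomposition is:
Bags: B1 = {1, 3, 4}  B2 = {0, 3, 4}  B3 = {0, 2, 3}
Tree: B1–B2, B2–B3
Each bag holds 3 vertices, so the decomposition has width 2, which upper-bounds the treewidth. The edges 3–1–4–0–2–3 form a cycle, so G is not a tree and its treewidth is at least 2. Combining the bounds, tw(G) = 2.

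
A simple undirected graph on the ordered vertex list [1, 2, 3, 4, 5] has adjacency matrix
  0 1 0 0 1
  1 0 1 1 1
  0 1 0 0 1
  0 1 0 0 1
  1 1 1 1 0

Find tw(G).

A width-2 tree decomposition is:
Bags: B1 = {1, 2, 5}  B2 = {2, 4, 5}  B3 = {2, 3, 5}
Tree: B1–B2, B2–B3
Every bag has size at most 3, so the width is 3 − 1 = 2 and tw(G) ≤ 2. Conversely, {1, 2, 5} is a clique of size 3, and the vertices of any clique must share a bag in every tree decomposition; so some bag has ≥ 3 vertices and tw(G) ≥ 2. The upper and lower bounds meet at 2, so that is the treewidth.

2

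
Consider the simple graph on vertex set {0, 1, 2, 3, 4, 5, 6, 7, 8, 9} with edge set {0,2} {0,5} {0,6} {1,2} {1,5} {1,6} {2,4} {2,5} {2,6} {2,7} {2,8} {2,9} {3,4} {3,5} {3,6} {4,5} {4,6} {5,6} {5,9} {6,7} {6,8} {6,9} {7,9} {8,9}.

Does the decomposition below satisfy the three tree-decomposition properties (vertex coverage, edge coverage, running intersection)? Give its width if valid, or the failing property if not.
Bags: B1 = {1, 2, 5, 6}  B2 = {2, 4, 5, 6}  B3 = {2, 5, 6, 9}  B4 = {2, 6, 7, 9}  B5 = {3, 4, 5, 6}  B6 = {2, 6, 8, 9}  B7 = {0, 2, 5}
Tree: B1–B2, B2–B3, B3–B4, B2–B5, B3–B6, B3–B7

A tree decomposition must satisfy three properties: every vertex lies in some bag; for every edge, both endpoints lie together in some bag; and for every vertex, the bags containing it form a connected subtree. Here edge (6,0) lies in no bag, so the decomposition is invalid.

No — edge (6,0) lies in no bag.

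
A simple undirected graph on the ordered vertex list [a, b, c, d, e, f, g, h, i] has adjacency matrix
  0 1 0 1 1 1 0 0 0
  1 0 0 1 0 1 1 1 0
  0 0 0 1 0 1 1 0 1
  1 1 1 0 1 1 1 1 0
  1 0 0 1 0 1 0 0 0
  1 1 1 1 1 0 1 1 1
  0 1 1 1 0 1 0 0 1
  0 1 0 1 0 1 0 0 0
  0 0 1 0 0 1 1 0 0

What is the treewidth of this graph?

A width-3 tree decomposition is:
Bags: B1 = {b, d, f, g}  B2 = {c, d, f, g}  B3 = {b, d, f, h}  B4 = {a, b, d, f}  B5 = {c, f, g, i}  B6 = {a, d, e, f}
Tree: B1–B2, B1–B3, B3–B4, B2–B5, B4–B6
Every bag has size at most 4, so the width is 4 − 1 = 3 and tw(G) ≤ 3. Conversely, {a, d, e, f} is a clique of size 4, and the vertices of any clique must share a bag in every tree decomposition; so some bag has ≥ 4 vertices and tw(G) ≥ 3. Combining the bounds, tw(G) = 3.

3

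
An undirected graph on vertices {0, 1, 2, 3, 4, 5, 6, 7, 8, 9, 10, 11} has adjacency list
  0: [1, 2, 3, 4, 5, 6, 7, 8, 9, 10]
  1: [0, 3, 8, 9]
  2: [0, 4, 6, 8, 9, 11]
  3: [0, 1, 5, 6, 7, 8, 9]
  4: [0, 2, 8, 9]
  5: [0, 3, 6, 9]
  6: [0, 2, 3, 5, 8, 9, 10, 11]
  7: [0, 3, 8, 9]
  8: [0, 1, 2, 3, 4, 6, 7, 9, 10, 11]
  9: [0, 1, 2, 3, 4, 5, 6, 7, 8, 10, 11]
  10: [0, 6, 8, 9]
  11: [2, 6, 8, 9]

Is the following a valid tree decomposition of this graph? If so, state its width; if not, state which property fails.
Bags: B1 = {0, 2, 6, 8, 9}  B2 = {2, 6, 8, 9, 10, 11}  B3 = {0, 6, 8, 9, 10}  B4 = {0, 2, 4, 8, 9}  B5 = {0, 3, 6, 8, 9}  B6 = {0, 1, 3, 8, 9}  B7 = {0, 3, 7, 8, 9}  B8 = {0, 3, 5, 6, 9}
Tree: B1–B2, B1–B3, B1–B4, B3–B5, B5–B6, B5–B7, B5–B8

No — bags containing vertex 10 are not connected in the tree.

A tree decomposition must satisfy three properties: every vertex lies in some bag; for every edge, both endpoints lie together in some bag; and for every vertex, the bags containing it form a connected subtree. Here bags containing vertex 10 are not connected in the tree, so the decomposition is invalid.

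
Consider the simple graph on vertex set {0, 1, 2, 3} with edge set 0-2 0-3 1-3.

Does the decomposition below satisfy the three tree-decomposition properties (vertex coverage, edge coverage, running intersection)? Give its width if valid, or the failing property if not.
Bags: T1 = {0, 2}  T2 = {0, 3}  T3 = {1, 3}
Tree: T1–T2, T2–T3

Yes; width 1.

Vertex coverage: the bags together contain {0, 1, 2, 3}, the full vertex set. Edge coverage: each edge of G has both endpoints in at least one bag. Running intersection: for every vertex, the bags containing it form a connected subtree. All three properties hold, so this is a valid tree decomposition of width max|bag| − 1 = 1, and hence tw(G) ≤ 1.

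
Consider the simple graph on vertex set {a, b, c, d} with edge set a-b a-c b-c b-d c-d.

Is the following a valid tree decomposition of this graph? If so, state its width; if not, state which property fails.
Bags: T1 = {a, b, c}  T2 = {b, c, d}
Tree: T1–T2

Every vertex of G appears in some bag (union = {a, b, c, d}); every edge is covered by a bag; and for each vertex v the set of bags containing v is connected in the bag tree. The decomposition is therefore valid. The largest bag has 3 vertices, so the width is 2.

Yes; width 2.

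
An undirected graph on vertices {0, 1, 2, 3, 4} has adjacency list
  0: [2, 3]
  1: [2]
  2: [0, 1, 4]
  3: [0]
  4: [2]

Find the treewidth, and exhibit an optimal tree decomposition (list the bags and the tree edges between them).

Treewidth 1.
One such decomposition:
Bags: B1 = {1, 2}  B2 = {0, 2}  B3 = {2, 4}  B4 = {0, 3}
Tree: B1–B2, B1–B3, B2–B4

Each bag holds 2 vertices, so the decomposition has width 1, which upper-bounds the treewidth. Since G has at least one edge (e.g. 2–1), it is not an edgeless graph, so tw(G) ≥ 1. The upper and lower bounds meet at 1, so that is the treewidth.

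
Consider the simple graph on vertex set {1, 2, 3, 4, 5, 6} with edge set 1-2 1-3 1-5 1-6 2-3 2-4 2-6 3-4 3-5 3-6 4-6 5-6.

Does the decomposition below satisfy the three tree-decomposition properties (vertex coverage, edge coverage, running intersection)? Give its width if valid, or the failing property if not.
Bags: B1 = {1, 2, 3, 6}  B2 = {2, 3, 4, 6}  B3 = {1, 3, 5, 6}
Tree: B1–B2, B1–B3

Checking the three conditions: (i) the bags cover all of {1, 2, 3, 4, 5, 6}; (ii) for each edge, some bag contains both endpoints; (iii) the bags containing any fixed vertex form a subtree. All hold, so the decomposition is valid with width 4 − 1 = 3.

Yes; width 3.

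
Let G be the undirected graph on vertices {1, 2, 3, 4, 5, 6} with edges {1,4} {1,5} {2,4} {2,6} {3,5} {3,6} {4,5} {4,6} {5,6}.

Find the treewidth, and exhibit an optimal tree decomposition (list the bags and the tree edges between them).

Treewidth 2.
One such decomposition:
Bags: B1 = {2, 4, 6}  B2 = {4, 5, 6}  B3 = {3, 5, 6}  B4 = {1, 4, 5}
Tree: B1–B2, B2–B3, B2–B4

Every bag has size at most 3, so the width is 3 − 1 = 2 and tw(G) ≤ 2. For the lower bound, the 3 vertices {3, 5, 6} are pairwise adjacent, and any tree decomposition puts a clique entirely inside one bag — forcing width ≥ 2. Therefore the treewidth is 2.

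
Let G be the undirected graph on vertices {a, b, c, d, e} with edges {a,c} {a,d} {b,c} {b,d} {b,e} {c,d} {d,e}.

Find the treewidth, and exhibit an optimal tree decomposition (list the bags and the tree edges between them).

Treewidth 2.
One such decomposition:
Bags: B1 = {a, c, d}  B2 = {b, c, d}  B3 = {b, d, e}
Tree: B1–B2, B2–B3

Each bag holds 3 vertices, so the decomposition has width 2, which upper-bounds the treewidth. For the lower bound, the 3 vertices {b, d, e} are pairwise adjacent, and any tree decomposition puts a clique entirely inside one bag — forcing width ≥ 2. Combining the bounds, tw(G) = 2.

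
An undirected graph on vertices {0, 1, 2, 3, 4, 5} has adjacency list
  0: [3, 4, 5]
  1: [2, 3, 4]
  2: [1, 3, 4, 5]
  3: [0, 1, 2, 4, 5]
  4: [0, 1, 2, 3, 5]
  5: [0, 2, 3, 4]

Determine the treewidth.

A width-3 tree decomposition is:
Bags: B1 = {0, 3, 4, 5}  B2 = {2, 3, 4, 5}  B3 = {1, 2, 3, 4}
Tree: B1–B2, B2–B3
The largest bag has 4 vertices, giving width 3; this decomposition certifies tw(G) ≤ 3. On the other hand G contains the 4-clique {0, 3, 4, 5}. A clique must lie in a single bag of any decomposition, so no decomposition can have width below 3. Combining the bounds, tw(G) = 3.

3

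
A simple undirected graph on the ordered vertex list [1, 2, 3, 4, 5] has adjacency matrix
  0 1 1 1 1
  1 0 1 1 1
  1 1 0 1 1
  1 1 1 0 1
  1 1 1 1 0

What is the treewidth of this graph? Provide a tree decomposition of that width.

A single bag containing all 5 vertices is trivially a valid decomposition of width 4. Conversely, {1, 2, 3, 4, 5} is a clique of size 5, and the vertices of any clique must share a bag in every tree decomposition; so some bag has ≥ 5 vertices and tw(G) ≥ 4. Combining the bounds, tw(G) = 4.

Treewidth 4.
Bags: B1 = {1, 2, 3, 4, 5}
Tree: (single bag)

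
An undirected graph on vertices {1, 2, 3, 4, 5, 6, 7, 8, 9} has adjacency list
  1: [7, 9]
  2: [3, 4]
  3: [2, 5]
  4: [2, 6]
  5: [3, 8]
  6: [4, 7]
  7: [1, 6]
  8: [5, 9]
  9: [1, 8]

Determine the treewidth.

A width-2 tree decomposition is:
Bags: B1 = {4, 6, 7}  B2 = {1, 4, 7}  B3 = {1, 4, 9}  B4 = {4, 8, 9}  B5 = {4, 5, 8}  B6 = {3, 4, 5}  B7 = {2, 3, 4}
Tree: B1–B2, B2–B3, B3–B4, B4–B5, B5–B6, B6–B7
Each bag holds 3 vertices, so the decomposition has width 2, which upper-bounds the treewidth. The edges 4–6–7–1–9–8–5–3–2–4 form a cycle, so G is not a tree and its treewidth is at least 2. Hence tw(G) = 2 exactly.

2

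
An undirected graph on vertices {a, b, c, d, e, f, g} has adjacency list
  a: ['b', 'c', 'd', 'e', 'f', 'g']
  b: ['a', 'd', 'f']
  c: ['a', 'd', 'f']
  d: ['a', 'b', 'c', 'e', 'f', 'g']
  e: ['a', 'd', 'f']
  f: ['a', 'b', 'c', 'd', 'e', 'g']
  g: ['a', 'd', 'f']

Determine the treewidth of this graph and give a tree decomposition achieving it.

Every bag has size at most 4, so the width is 4 − 1 = 3 and tw(G) ≤ 3. On the other hand G contains the 4-clique {a, d, f, g}. A clique must lie in a single bag of any decomposition, so no decomposition can have width below 3. Combining the bounds, tw(G) = 3.

Treewidth 3.
One such decomposition:
Bags: B1 = {a, c, d, f}  B2 = {a, d, e, f}  B3 = {a, b, d, f}  B4 = {a, d, f, g}
Tree: B1–B2, B2–B3, B1–B4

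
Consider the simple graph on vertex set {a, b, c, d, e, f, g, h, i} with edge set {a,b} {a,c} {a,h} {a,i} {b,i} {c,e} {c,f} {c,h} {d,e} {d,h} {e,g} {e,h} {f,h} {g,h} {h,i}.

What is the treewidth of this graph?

2

A width-2 tree decomposition is:
Bags: B1 = {a, c, h}  B2 = {c, e, h}  B3 = {c, f, h}  B4 = {e, g, h}  B5 = {a, h, i}  B6 = {a, b, i}  B7 = {d, e, h}
Tree: B1–B2, B2–B3, B2–B4, B1–B5, B5–B6, B4–B7
Every bag has size at most 3, so the width is 3 − 1 = 2 and tw(G) ≤ 2. Conversely, {d, e, h} is a clique of size 3, and the vertices of any clique must share a bag in every tree decomposition; so some bag has ≥ 3 vertices and tw(G) ≥ 2. The upper and lower bounds meet at 2, so that is the treewidth.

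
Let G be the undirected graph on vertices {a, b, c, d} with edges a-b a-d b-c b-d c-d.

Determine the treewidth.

A width-2 tree decomposition is:
Bags: B1 = {b, c, d}  B2 = {a, b, d}
Tree: B1–B2
The largest bag has 3 vertices, giving width 2; this decomposition certifies tw(G) ≤ 2. On the other hand G contains the 3-clique {b, c, d}. A clique must lie in a single bag of any decomposition, so no decomposition can have width below 2. Combining the bounds, tw(G) = 2.

2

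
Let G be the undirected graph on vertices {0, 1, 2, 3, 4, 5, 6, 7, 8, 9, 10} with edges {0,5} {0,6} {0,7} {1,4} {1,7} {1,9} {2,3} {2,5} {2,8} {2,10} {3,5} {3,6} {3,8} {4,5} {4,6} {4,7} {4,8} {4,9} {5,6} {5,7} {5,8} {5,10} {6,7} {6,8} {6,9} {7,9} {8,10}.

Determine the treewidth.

3

A width-3 tree decomposition is:
Bags: B1 = {4, 5, 6, 8}  B2 = {4, 5, 6, 7}  B3 = {4, 6, 7, 9}  B4 = {3, 5, 6, 8}  B5 = {1, 4, 7, 9}  B6 = {0, 5, 6, 7}  B7 = {2, 3, 5, 8}  B8 = {2, 5, 8, 10}
Tree: B1–B2, B2–B3, B1–B4, B3–B5, B2–B6, B4–B7, B7–B8
The largest bag has 4 vertices, giving width 3; this decomposition certifies tw(G) ≤ 3. On the other hand G contains the 4-clique {1, 4, 7, 9}. A clique must lie in a single bag of any decomposition, so no decomposition can have width below 3. Combining the bounds, tw(G) = 3.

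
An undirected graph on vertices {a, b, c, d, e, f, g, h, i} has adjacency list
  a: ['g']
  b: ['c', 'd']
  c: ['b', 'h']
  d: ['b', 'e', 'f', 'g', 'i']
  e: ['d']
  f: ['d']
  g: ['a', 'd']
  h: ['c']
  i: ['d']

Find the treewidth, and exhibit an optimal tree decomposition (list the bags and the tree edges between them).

Treewidth 1.
Bags: B1 = {d, e}  B2 = {b, d}  B3 = {b, c}  B4 = {c, h}  B5 = {d, i}  B6 = {d, g}  B7 = {a, g}  B8 = {d, f}
Tree: B1–B2, B2–B3, B3–B4, B2–B5, B1–B6, B6–B7, B2–B8

The largest bag has 2 vertices, giving width 1; this decomposition certifies tw(G) ≤ 1. Since G has at least one edge (e.g. e–d), it is not an edgeless graph, so tw(G) ≥ 1. Therefore the treewidth is 1.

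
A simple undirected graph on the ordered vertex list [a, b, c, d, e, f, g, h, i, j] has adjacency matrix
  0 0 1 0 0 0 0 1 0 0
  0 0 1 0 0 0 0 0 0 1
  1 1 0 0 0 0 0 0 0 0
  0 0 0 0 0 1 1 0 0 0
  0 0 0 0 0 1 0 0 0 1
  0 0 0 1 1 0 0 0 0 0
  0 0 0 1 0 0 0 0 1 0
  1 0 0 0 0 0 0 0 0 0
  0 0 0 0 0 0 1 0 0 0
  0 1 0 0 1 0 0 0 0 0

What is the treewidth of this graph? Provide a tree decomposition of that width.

Each bag holds 2 vertices, so the decomposition has width 1, which upper-bounds the treewidth. G has an edge, so its treewidth is at least 1. Hence tw(G) = 1 exactly.

Treewidth 1.
One such decomposition:
Bags: B1 = {g, i}  B2 = {d, g}  B3 = {d, f}  B4 = {e, f}  B5 = {e, j}  B6 = {b, j}  B7 = {b, c}  B8 = {a, c}  B9 = {a, h}
Tree: B1–B2, B2–B3, B3–B4, B4–B5, B5–B6, B6–B7, B7–B8, B8–B9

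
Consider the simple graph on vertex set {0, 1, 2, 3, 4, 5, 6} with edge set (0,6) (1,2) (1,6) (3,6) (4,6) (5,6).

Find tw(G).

1

A width-1 tree decomposition is:
Bags: B1 = {1, 6}  B2 = {5, 6}  B3 = {3, 6}  B4 = {1, 2}  B5 = {4, 6}  B6 = {0, 6}
Tree: B1–B2, B1–B3, B1–B4, B1–B5, B3–B6
Every bag has size at most 2, so the width is 2 − 1 = 1 and tw(G) ≤ 1. Any graph with an edge has treewidth ≥ 1, and G has the edge 1–6. The upper and lower bounds meet at 1, so that is the treewidth.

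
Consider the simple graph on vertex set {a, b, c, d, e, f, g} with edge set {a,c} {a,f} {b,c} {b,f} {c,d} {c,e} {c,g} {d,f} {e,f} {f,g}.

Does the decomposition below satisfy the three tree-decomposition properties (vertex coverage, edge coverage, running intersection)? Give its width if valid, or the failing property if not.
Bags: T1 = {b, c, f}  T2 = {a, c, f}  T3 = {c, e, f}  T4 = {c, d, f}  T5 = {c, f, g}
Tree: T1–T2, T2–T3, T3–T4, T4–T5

Vertex coverage: the bags together contain {a, b, c, d, e, f, g}, the full vertex set. Edge coverage: each edge of G has both endpoints in at least one bag. Running intersection: for every vertex, the bags containing it form a connected subtree. All three properties hold, so this is a valid tree decomposition of width max|bag| − 1 = 2, and hence tw(G) ≤ 2.

Yes; width 2.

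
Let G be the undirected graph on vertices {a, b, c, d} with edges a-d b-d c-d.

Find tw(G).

A width-1 tree decomposition is:
Bags: B1 = {a, d}  B2 = {c, d}  B3 = {b, d}
Tree: B1–B2, B1–B3
The largest bag has 2 vertices, giving width 1; this decomposition certifies tw(G) ≤ 1. G has an edge, so its treewidth is at least 1. Hence tw(G) = 1 exactly.

1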